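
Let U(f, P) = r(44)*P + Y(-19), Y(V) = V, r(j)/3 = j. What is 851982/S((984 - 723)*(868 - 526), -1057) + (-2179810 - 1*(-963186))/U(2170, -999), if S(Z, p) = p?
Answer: -15868482638/19914937 ≈ -796.81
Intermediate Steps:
r(j) = 3*j
U(f, P) = -19 + 132*P (U(f, P) = (3*44)*P - 19 = 132*P - 19 = -19 + 132*P)
851982/S((984 - 723)*(868 - 526), -1057) + (-2179810 - 1*(-963186))/U(2170, -999) = 851982/(-1057) + (-2179810 - 1*(-963186))/(-19 + 132*(-999)) = 851982*(-1/1057) + (-2179810 + 963186)/(-19 - 131868) = -851982/1057 - 1216624/(-131887) = -851982/1057 - 1216624*(-1/131887) = -851982/1057 + 1216624/131887 = -15868482638/19914937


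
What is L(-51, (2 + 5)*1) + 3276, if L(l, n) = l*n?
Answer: 2919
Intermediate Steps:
L(-51, (2 + 5)*1) + 3276 = -51*(2 + 5) + 3276 = -357 + 3276 = 2919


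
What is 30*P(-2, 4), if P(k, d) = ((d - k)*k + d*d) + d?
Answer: 240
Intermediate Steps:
P(k, d) = d + d² + k*(d - k) (P(k, d) = (k*(d - k) + d²) + d = (d² + k*(d - k)) + d = d + d² + k*(d - k))
30*P(-2, 4) = 30*(4 + 4² - 1*(-2)² + 4*(-2)) = 30*(4 + 16 - 1*4 - 8) = 30*(4 + 16 - 4 - 8) = 30*8 = 240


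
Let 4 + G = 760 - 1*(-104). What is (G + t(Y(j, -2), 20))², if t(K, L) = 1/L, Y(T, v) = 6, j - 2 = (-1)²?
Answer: 295874401/400 ≈ 7.3969e+5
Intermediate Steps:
j = 3 (j = 2 + (-1)² = 2 + 1 = 3)
G = 860 (G = -4 + (760 - 1*(-104)) = -4 + (760 + 104) = -4 + 864 = 860)
(G + t(Y(j, -2), 20))² = (860 + 1/20)² = (17201/20)² = 295874401/400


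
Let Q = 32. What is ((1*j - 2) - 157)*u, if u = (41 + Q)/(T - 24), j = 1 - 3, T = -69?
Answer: 11753/93 ≈ 126.38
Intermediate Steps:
j = -2
u = -73/93 (u = (41 + 32)/(-69 - 24) = 73/(-93) = 73*(-1/93) = -73/93 ≈ -0.78495)
((1*j - 2) - 157)*u = ((1*(-2) - 2) - 157)*(-73/93) = ((-2 - 2) - 157)*(-73/93) = (-4 - 157)*(-73/93) = -161*(-73/93) = 11753/93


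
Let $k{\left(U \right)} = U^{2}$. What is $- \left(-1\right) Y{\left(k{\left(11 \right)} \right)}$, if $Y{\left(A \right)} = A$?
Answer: $121$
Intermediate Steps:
$- \left(-1\right) Y{\left(k{\left(11 \right)} \right)} = - \left(-1\right) 11^{2} = - \left(-1\right) 121 = \left(-1\right) \left(-121\right) = 121$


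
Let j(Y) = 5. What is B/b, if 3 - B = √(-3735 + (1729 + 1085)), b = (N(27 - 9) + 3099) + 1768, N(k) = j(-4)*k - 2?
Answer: 3/4955 - I*√921/4955 ≈ 0.00060545 - 0.0061247*I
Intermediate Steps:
N(k) = -2 + 5*k (N(k) = 5*k - 2 = -2 + 5*k)
b = 4955 (b = ((-2 + 5*(27 - 9)) + 3099) + 1768 = ((-2 + 5*18) + 3099) + 1768 = ((-2 + 90) + 3099) + 1768 = (88 + 3099) + 1768 = 3187 + 1768 = 4955)
B = 3 - I*√921 (B = 3 - √(-3735 + (1729 + 1085)) = 3 - √(-3735 + 2814) = 3 - √(-921) = 3 - I*√921 ≈ 3.0 - 30.348*I)
B/b = (3 - I*√921)/4955 = (3 - I*√921)*(1/4955) = 3/4955 - I*√921/4955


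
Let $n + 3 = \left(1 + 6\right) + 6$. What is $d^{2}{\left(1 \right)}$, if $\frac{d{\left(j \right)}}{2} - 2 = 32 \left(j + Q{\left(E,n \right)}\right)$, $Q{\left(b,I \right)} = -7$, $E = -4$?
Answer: $144400$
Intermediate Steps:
$n = 10$ ($n = -3 + \left(\left(1 + 6\right) + 6\right) = -3 + \left(7 + 6\right) = -3 + 13 = 10$)
$d{\left(j \right)} = -444 + 64 j$ ($d{\left(j \right)} = 4 + 2 \cdot 32 \left(j - 7\right) = 4 + 2 \cdot 32 \left(-7 + j\right) = 4 + 2 \left(-224 + 32 j\right) = 4 + \left(-448 + 64 j\right) = -444 + 64 j$)
$d^{2}{\left(1 \right)} = \left(-444 + 64 \cdot 1\right)^{2} = \left(-444 + 64\right)^{2} = \left(-380\right)^{2} = 144400$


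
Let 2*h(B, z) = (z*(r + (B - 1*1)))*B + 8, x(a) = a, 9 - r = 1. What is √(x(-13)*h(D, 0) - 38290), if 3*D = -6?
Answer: I*√38342 ≈ 195.81*I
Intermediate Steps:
r = 8 (r = 9 - 1*1 = 9 - 1 = 8)
D = -2 (D = (⅓)*(-6) = -2)
h(B, z) = 4 + B*z*(7 + B)/2 (h(B, z) = ((z*(8 + (B - 1*1)))*B + 8)/2 = ((z*(8 + (B - 1)))*B + 8)/2 = ((z*(8 + (-1 + B)))*B + 8)/2 = ((z*(7 + B))*B + 8)/2 = (B*z*(7 + B) + 8)/2 = (8 + B*z*(7 + B))/2 = 4 + B*z*(7 + B)/2)
√(x(-13)*h(D, 0) - 38290) = √(-13*(4 + (½)*0*(-2)² + (7/2)*(-2)*0) - 38290) = √(-13*(4 + (½)*0*4 + 0) - 38290) = √(-13*(4 + 0 + 0) - 38290) = √(-13*4 - 38290) = √(-52 - 38290) = √(-38342) = I*√38342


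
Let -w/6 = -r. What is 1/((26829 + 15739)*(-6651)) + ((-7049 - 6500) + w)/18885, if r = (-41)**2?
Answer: -326814591823/1782238939560 ≈ -0.18337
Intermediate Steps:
r = 1681
w = 10086 (w = -(-6)*1681 = -6*(-1681) = 10086)
1/((26829 + 15739)*(-6651)) + ((-7049 - 6500) + w)/18885 = 1/((26829 + 15739)*(-6651)) + ((-7049 - 6500) + 10086)/18885 = -1/6651/42568 + (-13549 + 10086)*(1/18885) = (1/42568)*(-1/6651) - 3463*1/18885 = -1/283119768 - 3463/18885 = -326814591823/1782238939560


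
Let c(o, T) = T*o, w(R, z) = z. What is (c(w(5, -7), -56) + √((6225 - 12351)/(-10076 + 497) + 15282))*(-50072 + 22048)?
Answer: -10985408 - 1808*√38952578831/103 ≈ -1.4450e+7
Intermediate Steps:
(c(w(5, -7), -56) + √((6225 - 12351)/(-10076 + 497) + 15282))*(-50072 + 22048) = (-56*(-7) + √((6225 - 12351)/(-10076 + 497) + 15282))*(-50072 + 22048) = (392 + √(-6126/(-9579) + 15282))*(-28024) = (392 + √(-6126*(-1/9579) + 15282))*(-28024) = (392 + √(2042/3193 + 15282))*(-28024) = (392 + √(48797468/3193))*(-28024) = (392 + 2*√38952578831/3193)*(-28024) = -10985408 - 1808*√38952578831/103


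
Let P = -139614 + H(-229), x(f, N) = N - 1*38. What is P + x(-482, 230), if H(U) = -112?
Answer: -139534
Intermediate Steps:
x(f, N) = -38 + N (x(f, N) = N - 38 = -38 + N)
P = -139726 (P = -139614 - 112 = -139726)
P + x(-482, 230) = -139726 + (-38 + 230) = -139726 + 192 = -139534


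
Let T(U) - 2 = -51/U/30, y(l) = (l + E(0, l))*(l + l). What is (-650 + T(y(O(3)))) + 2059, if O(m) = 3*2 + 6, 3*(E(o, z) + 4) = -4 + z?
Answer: 3612143/2560 ≈ 1411.0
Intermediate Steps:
E(o, z) = -16/3 + z/3 (E(o, z) = -4 + (-4 + z)/3 = -4 + (-4/3 + z/3) = -16/3 + z/3)
O(m) = 12 (O(m) = 6 + 6 = 12)
y(l) = 2*l*(-16/3 + 4*l/3) (y(l) = (l + (-16/3 + l/3))*(l + l) = (-16/3 + 4*l/3)*(2*l) = 2*l*(-16/3 + 4*l/3))
T(U) = 2 - 17/(10*U) (T(U) = 2 - 51/U/30 = 2 - 51/U*(1/30) = 2 - 17/(10*U))
(-650 + T(y(O(3)))) + 2059 = (-650 + (2 - 17*1/(32*(-4 + 12))/10)) + 2059 = (-650 + (2 - 17/(10*((8/3)*12*8)))) + 2059 = (-650 + (2 - 17/10/256)) + 2059 = (-650 + (2 - 17/10*1/256)) + 2059 = (-650 + (2 - 17/2560)) + 2059 = (-650 + 5103/2560) + 2059 = -1658897/2560 + 2059 = 3612143/2560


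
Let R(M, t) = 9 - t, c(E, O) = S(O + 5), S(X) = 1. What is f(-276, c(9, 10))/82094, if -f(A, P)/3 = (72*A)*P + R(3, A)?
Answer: 58761/82094 ≈ 0.71578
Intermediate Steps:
c(E, O) = 1
f(A, P) = -27 + 3*A - 216*A*P (f(A, P) = -3*((72*A)*P + (9 - A)) = -3*(72*A*P + (9 - A)) = -3*(9 - A + 72*A*P) = -27 + 3*A - 216*A*P)
f(-276, c(9, 10))/82094 = (-27 + 3*(-276) - 216*(-276)*1)/82094 = (-27 - 828 + 59616)*(1/82094) = 58761*(1/82094) = 58761/82094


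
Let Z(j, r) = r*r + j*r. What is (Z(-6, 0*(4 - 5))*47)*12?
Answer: 0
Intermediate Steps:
Z(j, r) = r**2 + j*r
(Z(-6, 0*(4 - 5))*47)*12 = (((0*(4 - 5))*(-6 + 0*(4 - 5)))*47)*12 = (((0*(-1))*(-6 + 0*(-1)))*47)*12 = ((0*(-6 + 0))*47)*12 = ((0*(-6))*47)*12 = (0*47)*12 = 0*12 = 0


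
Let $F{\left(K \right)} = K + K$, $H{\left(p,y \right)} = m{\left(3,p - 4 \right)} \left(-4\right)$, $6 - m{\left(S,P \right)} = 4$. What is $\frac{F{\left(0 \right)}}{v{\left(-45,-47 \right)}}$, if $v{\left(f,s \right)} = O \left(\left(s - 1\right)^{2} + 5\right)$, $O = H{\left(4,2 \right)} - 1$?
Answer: $0$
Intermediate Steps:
$m{\left(S,P \right)} = 2$ ($m{\left(S,P \right)} = 6 - 4 = 2$)
$H{\left(p,y \right)} = -8$ ($H{\left(p,y \right)} = 2 \left(-4\right) = -8$)
$F{\left(K \right)} = 2 K$
$O = -9$ ($O = -8 - 1 = -9$)
$v{\left(f,s \right)} = -45 - 9 \left(-1 + s\right)^{2}$ ($v{\left(f,s \right)} = - 9 \left(\left(s - 1\right)^{2} + 5\right) = - 9 \left(\left(-1 + s\right)^{2} + 5\right) = - 9 \left(5 + \left(-1 + s\right)^{2}\right) = -45 - 9 \left(-1 + s\right)^{2}$)
$\frac{F{\left(0 \right)}}{v{\left(-45,-47 \right)}} = \frac{2 \cdot 0}{-45 - 9 \left(-1 - 47\right)^{2}} = \frac{0}{-45 - 9 \left(-48\right)^{2}} = \frac{0}{-45 - 20736} = \frac{0}{-20781} = 0 \left(- \frac{1}{20781}\right) = 0$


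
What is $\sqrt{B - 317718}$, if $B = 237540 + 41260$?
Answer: $i \sqrt{38918} \approx 197.28 i$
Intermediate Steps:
$B = 278800$
$\sqrt{B - 317718} = \sqrt{278800 - 317718} = \sqrt{-38918} = i \sqrt{38918}$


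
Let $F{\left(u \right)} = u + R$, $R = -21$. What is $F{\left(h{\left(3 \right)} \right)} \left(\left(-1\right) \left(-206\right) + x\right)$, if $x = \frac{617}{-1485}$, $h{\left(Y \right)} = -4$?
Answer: $- \frac{1526465}{297} \approx -5139.6$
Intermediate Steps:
$x = - \frac{617}{1485}$ ($x = 617 \left(- \frac{1}{1485}\right) = - \frac{617}{1485} \approx -0.41549$)
$F{\left(u \right)} = -21 + u$ ($F{\left(u \right)} = u - 21 = -21 + u$)
$F{\left(h{\left(3 \right)} \right)} \left(\left(-1\right) \left(-206\right) + x\right) = \left(-21 - 4\right) \left(\left(-1\right) \left(-206\right) - \frac{617}{1485}\right) = - 25 \left(206 - \frac{617}{1485}\right) = \left(-25\right) \frac{305293}{1485} = - \frac{1526465}{297}$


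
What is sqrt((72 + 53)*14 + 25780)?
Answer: sqrt(27530) ≈ 165.92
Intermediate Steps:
sqrt((72 + 53)*14 + 25780) = sqrt(125*14 + 25780) = sqrt(1750 + 25780) = sqrt(27530)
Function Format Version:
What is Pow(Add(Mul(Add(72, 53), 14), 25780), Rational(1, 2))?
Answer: Pow(27530, Rational(1, 2)) ≈ 165.92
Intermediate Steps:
Pow(Add(Mul(Add(72, 53), 14), 25780), Rational(1, 2)) = Pow(Add(Mul(125, 14), 25780), Rational(1, 2)) = Pow(Add(1750, 25780), Rational(1, 2)) = Pow(27530, Rational(1, 2))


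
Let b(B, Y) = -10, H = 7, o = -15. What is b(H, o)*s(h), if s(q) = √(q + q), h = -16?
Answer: -40*I*√2 ≈ -56.569*I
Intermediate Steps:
s(q) = √2*√q (s(q) = √(2*q) = √2*√q)
b(H, o)*s(h) = -10*√2*√(-16) = -10*√2*4*I = -40*I*√2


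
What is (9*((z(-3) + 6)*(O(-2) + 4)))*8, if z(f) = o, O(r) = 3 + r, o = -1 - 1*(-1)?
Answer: 2160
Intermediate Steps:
o = 0 (o = -1 + 1 = 0)
z(f) = 0
(9*((z(-3) + 6)*(O(-2) + 4)))*8 = (9*((0 + 6)*((3 - 2) + 4)))*8 = (9*(6*(1 + 4)))*8 = (9*(6*5))*8 = (9*30)*8 = 270*8 = 2160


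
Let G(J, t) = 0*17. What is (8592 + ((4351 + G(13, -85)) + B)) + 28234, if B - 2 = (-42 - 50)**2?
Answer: 49643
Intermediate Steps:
G(J, t) = 0
B = 8466 (B = 2 + (-42 - 50)**2 = 2 + (-92)**2 = 2 + 8464 = 8466)
(8592 + ((4351 + G(13, -85)) + B)) + 28234 = (8592 + ((4351 + 0) + 8466)) + 28234 = (8592 + (4351 + 8466)) + 28234 = (8592 + 12817) + 28234 = 21409 + 28234 = 49643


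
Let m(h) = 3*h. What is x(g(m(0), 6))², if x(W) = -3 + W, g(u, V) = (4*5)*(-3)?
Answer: 3969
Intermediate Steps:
g(u, V) = -60 (g(u, V) = 20*(-3) = -60)
x(g(m(0), 6))² = (-3 - 60)² = (-63)² = 3969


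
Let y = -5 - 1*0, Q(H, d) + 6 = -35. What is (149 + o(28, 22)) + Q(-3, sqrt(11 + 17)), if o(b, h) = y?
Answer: 103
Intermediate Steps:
Q(H, d) = -41 (Q(H, d) = -6 - 35 = -41)
y = -5 (y = -5 + 0 = -5)
o(b, h) = -5
(149 + o(28, 22)) + Q(-3, sqrt(11 + 17)) = (149 - 5) - 41 = 144 - 41 = 103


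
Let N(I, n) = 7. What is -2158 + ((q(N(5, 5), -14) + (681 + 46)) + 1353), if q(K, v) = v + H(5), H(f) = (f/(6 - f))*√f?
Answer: -92 + 5*√5 ≈ -80.820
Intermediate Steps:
H(f) = f^(3/2)/(6 - f)
q(K, v) = v + 5*√5 (q(K, v) = v - 5^(3/2)/(-6 + 5) = v - 1*5*√5/(-1) = v - 1*5*√5*(-1) = v + 5*√5)
-2158 + ((q(N(5, 5), -14) + (681 + 46)) + 1353) = -2158 + (((-14 + 5*√5) + (681 + 46)) + 1353) = -2158 + (((-14 + 5*√5) + 727) + 1353) = -2158 + ((713 + 5*√5) + 1353) = -2158 + (2066 + 5*√5) = -92 + 5*√5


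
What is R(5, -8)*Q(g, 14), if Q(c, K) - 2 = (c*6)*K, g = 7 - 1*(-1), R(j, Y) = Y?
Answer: -5392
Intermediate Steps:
g = 8 (g = 7 + 1 = 8)
Q(c, K) = 2 + 6*K*c (Q(c, K) = 2 + (c*6)*K = 2 + (6*c)*K = 2 + 6*K*c)
R(5, -8)*Q(g, 14) = -8*(2 + 6*14*8) = -8*(2 + 672) = -8*674 = -5392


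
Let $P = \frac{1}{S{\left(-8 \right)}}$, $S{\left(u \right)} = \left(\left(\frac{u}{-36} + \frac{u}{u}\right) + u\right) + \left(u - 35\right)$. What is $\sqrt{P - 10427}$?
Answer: $\frac{i \sqrt{32699135}}{56} \approx 102.11 i$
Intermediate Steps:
$S{\left(u \right)} = -34 + \frac{71 u}{36}$ ($S{\left(u \right)} = \left(\left(u \left(- \frac{1}{36}\right) + 1\right) + u\right) + \left(u - 35\right) = \left(\left(- \frac{u}{36} + 1\right) + u\right) + \left(-35 + u\right) = \left(\left(1 - \frac{u}{36}\right) + u\right) + \left(-35 + u\right) = \left(1 + \frac{35 u}{36}\right) + \left(-35 + u\right) = -34 + \frac{71 u}{36}$)
$P = - \frac{9}{448}$ ($P = \frac{1}{-34 + \frac{71}{36} \left(-8\right)} = \frac{1}{-34 - \frac{142}{9}} = \frac{1}{- \frac{448}{9}} = - \frac{9}{448} \approx -0.020089$)
$\sqrt{P - 10427} = \sqrt{- \frac{9}{448} - 10427} = \sqrt{- \frac{4671305}{448}} = \frac{i \sqrt{32699135}}{56}$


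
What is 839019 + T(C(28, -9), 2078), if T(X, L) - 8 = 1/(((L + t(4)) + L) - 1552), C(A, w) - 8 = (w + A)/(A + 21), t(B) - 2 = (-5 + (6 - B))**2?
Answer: 2194055606/2615 ≈ 8.3903e+5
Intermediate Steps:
t(B) = 2 + (1 - B)**2 (t(B) = 2 + (-5 + (6 - B))**2 = 2 + (1 - B)**2)
C(A, w) = 8 + (A + w)/(21 + A) (C(A, w) = 8 + (w + A)/(A + 21) = 8 + (A + w)/(21 + A))
T(X, L) = 8 + 1/(-1541 + 2*L) (T(X, L) = 8 + 1/(((L + (2 + (-1 + 4)**2)) + L) - 1552) = 8 + 1/(((L + (2 + 3**2)) + L) - 1552) = 8 + 1/(((L + (2 + 9)) + L) - 1552) = 8 + 1/(((L + 11) + L) - 1552) = 8 + 1/(((11 + L) + L) - 1552) = 8 + 1/((11 + 2*L) - 1552) = 8 + 1/(-1541 + 2*L))
839019 + T(C(28, -9), 2078) = 839019 + (-12327 + 16*2078)/(-1541 + 2*2078) = 839019 + (-12327 + 33248)/(-1541 + 4156) = 839019 + 20921/2615 = 2194055606/2615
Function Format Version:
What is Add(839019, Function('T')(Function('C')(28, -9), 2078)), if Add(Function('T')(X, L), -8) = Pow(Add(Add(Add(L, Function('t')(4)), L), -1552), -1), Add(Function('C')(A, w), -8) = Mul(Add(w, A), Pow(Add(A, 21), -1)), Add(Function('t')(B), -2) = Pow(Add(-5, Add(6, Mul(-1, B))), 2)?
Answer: Rational(2194055606, 2615) ≈ 8.3903e+5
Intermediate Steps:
Function('t')(B) = Add(2, Pow(Add(1, Mul(-1, B)), 2)) (Function('t')(B) = Add(2, Pow(Add(-5, Add(6, Mul(-1, B))), 2)) = Add(2, Pow(Add(1, Mul(-1, B)), 2)))
Function('C')(A, w) = Add(8, Mul(Pow(Add(21, A), -1), Add(A, w))) (Function('C')(A, w) = Add(8, Mul(Add(w, A), Pow(Add(A, 21), -1))) = Add(8, Mul(Add(A, w), Pow(Add(21, A), -1))) = Add(8, Mul(Pow(Add(21, A), -1), Add(A, w))))
Function('T')(X, L) = Add(8, Pow(Add(-1541, Mul(2, L)), -1)) (Function('T')(X, L) = Add(8, Pow(Add(Add(Add(L, Add(2, Pow(Add(-1, 4), 2))), L), -1552), -1)) = Add(8, Pow(Add(Add(Add(L, Add(2, Pow(3, 2))), L), -1552), -1)) = Add(8, Pow(Add(Add(Add(L, Add(2, 9)), L), -1552), -1)) = Add(8, Pow(Add(Add(Add(L, 11), L), -1552), -1)) = Add(8, Pow(Add(Add(Add(11, L), L), -1552), -1)) = Add(8, Pow(Add(Add(11, Mul(2, L)), -1552), -1)) = Add(8, Pow(Add(-1541, Mul(2, L)), -1)))
Add(839019, Function('T')(Function('C')(28, -9), 2078)) = Add(839019, Mul(Pow(Add(-1541, Mul(2, 2078)), -1), Add(-12327, Mul(16, 2078)))) = Add(839019, Mul(Pow(Add(-1541, 4156), -1), Add(-12327, 33248))) = Add(839019, Mul(Pow(2615, -1), 20921)) = Add(839019, Mul(Rational(1, 2615), 20921)) = Add(839019, Rational(20921, 2615)) = Rational(2194055606, 2615)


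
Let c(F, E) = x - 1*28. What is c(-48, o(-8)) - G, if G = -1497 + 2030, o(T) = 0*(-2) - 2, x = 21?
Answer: -540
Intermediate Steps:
o(T) = -2 (o(T) = 0 - 2 = -2)
c(F, E) = -7 (c(F, E) = 21 - 1*28 = 21 - 28 = -7)
G = 533
c(-48, o(-8)) - G = -7 - 1*533 = -7 - 533 = -540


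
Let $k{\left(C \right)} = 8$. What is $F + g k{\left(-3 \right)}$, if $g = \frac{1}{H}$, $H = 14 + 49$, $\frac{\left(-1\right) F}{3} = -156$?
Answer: $\frac{29492}{63} \approx 468.13$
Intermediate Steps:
$F = 468$ ($F = \left(-3\right) \left(-156\right) = 468$)
$H = 63$
$g = \frac{1}{63} \approx 0.015873$
$F + g k{\left(-3 \right)} = 468 + \frac{1}{63} \cdot 8 = 468 + \frac{8}{63} = \frac{29492}{63}$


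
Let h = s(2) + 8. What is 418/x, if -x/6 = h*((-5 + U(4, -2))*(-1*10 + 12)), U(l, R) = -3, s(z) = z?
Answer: 209/480 ≈ 0.43542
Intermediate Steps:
h = 10 (h = 2 + 8 = 10)
x = 960 (x = -60*(-5 - 3)*(-1*10 + 12) = -60*(-8*(-10 + 12)) = -60*(-8*2) = -60*(-16) = -6*(-160) = 960)
418/x = 418/960 = 418*(1/960) = 209/480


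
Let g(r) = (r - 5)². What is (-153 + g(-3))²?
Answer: 7921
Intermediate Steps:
g(r) = (-5 + r)²
(-153 + g(-3))² = (-153 + (-5 - 3)²)² = (-153 + (-8)²)² = (-153 + 64)² = (-89)² = 7921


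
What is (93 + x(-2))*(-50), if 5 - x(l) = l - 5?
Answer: -5250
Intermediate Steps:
x(l) = 10 - l (x(l) = 5 - (l - 5) = 5 - (-5 + l) = 5 + (5 - l) = 10 - l)
(93 + x(-2))*(-50) = (93 + (10 - 1*(-2)))*(-50) = (93 + (10 + 2))*(-50) = (93 + 12)*(-50) = 105*(-50) = -5250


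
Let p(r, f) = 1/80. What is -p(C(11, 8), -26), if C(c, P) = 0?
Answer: -1/80 ≈ -0.012500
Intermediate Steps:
p(r, f) = 1/80
-p(C(11, 8), -26) = -1*1/80 = -1/80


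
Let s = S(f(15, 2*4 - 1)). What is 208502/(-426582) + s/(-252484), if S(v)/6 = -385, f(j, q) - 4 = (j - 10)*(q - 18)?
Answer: -12914503637/26926282422 ≈ -0.47962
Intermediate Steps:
f(j, q) = 4 + (-18 + q)*(-10 + j) (f(j, q) = 4 + (j - 10)*(q - 18) = 4 + (-10 + j)*(-18 + q) = 4 + (-18 + q)*(-10 + j))
S(v) = -2310 (S(v) = 6*(-385) = -2310)
s = -2310
208502/(-426582) + s/(-252484) = 208502/(-426582) - 2310/(-252484) = 208502*(-1/426582) - 2310*(-1/252484) = -104251/213291 + 1155/126242 = -12914503637/26926282422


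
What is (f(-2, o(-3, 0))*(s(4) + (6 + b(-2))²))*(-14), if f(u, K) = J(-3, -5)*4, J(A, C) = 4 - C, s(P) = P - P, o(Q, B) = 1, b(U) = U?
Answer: -8064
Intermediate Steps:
s(P) = 0
f(u, K) = 36 (f(u, K) = (4 - 1*(-5))*4 = (4 + 5)*4 = 9*4 = 36)
(f(-2, o(-3, 0))*(s(4) + (6 + b(-2))²))*(-14) = (36*(0 + (6 - 2)²))*(-14) = (36*(0 + 4²))*(-14) = (36*(0 + 16))*(-14) = (36*16)*(-14) = 576*(-14) = -8064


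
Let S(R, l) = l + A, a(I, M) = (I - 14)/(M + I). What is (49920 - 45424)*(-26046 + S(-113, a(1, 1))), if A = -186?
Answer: -117968296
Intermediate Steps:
a(I, M) = (-14 + I)/(I + M)
S(R, l) = -186 + l (S(R, l) = l - 186 = -186 + l)
(49920 - 45424)*(-26046 + S(-113, a(1, 1))) = (49920 - 45424)*(-26046 + (-186 + (-14 + 1)/(1 + 1))) = 4496*(-26046 + (-186 - 13/2)) = 4496*(-26046 - 385/2) = 4496*(-52477/2) = -117968296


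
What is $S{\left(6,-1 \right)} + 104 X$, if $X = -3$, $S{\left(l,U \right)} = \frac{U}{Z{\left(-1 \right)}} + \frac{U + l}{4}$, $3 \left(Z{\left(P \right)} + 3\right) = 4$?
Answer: $- \frac{6203}{20} \approx -310.15$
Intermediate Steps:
$Z{\left(P \right)} = - \frac{5}{3}$ ($Z{\left(P \right)} = -3 + \frac{1}{3} \cdot 4 = -3 + \frac{4}{3} = - \frac{5}{3}$)
$S{\left(l,U \right)} = - \frac{7 U}{20} + \frac{l}{4}$ ($S{\left(l,U \right)} = \frac{U}{- \frac{5}{3}} + \frac{U + l}{4} = U \left(- \frac{3}{5}\right) + \left(U + l\right) \frac{1}{4} = - \frac{3 U}{5} + \left(\frac{U}{4} + \frac{l}{4}\right) = - \frac{7 U}{20} + \frac{l}{4}$)
$S{\left(6,-1 \right)} + 104 X = \left(\left(- \frac{7}{20}\right) \left(-1\right) + \frac{1}{4} \cdot 6\right) + 104 \left(-3\right) = \left(\frac{7}{20} + \frac{3}{2}\right) - 312 = \frac{37}{20} - 312 = - \frac{6203}{20}$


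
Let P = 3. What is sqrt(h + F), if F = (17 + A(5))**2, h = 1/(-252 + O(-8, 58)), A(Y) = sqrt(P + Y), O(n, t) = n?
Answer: sqrt(5019235 + 1149200*sqrt(2))/130 ≈ 19.828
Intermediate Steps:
A(Y) = sqrt(3 + Y)
h = -1/260 (h = 1/(-252 - 8) = 1/(-260) = -1/260 ≈ -0.0038462)
F = (17 + 2*sqrt(2))**2 (F = (17 + sqrt(3 + 5))**2 = (17 + sqrt(8))**2 = (17 + 2*sqrt(2))**2 ≈ 393.17)
sqrt(h + F) = sqrt(-1/260 + (297 + 68*sqrt(2))) = sqrt(77219/260 + 68*sqrt(2))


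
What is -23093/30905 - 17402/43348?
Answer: -109917441/95690710 ≈ -1.1487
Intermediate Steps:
-23093/30905 - 17402/43348 = -23093*1/30905 - 17402*1/43348 = -3299/4415 - 8701/21674 = -109917441/95690710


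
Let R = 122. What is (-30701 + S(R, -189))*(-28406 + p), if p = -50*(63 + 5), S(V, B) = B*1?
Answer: 982487340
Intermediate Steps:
S(V, B) = B
p = -3400 (p = -50*68 = -3400)
(-30701 + S(R, -189))*(-28406 + p) = (-30701 - 189)*(-28406 - 3400) = -30890*(-31806) = 982487340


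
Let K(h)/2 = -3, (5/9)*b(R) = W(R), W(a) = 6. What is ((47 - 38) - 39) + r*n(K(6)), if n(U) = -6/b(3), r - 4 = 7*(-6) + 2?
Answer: -10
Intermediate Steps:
b(R) = 54/5 (b(R) = (9/5)*6 = 54/5)
K(h) = -6 (K(h) = 2*(-3) = -6)
r = -36 (r = 4 + (7*(-6) + 2) = 4 + (-42 + 2) = 4 - 40 = -36)
n(U) = -5/9 (n(U) = -6/54/5 = -6*5/54 = -5/9)
((47 - 38) - 39) + r*n(K(6)) = ((47 - 38) - 39) - 36*(-5/9) = (9 - 39) + 20 = -30 + 20 = -10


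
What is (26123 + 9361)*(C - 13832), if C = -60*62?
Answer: -622815168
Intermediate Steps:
C = -3720
(26123 + 9361)*(C - 13832) = (26123 + 9361)*(-3720 - 13832) = 35484*(-17552) = -622815168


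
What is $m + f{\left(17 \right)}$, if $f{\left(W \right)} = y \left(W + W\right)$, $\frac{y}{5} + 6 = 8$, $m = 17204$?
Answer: $17544$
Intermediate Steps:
$y = 10$ ($y = -30 + 5 \cdot 8 = -30 + 40 = 10$)
$f{\left(W \right)} = 20 W$ ($f{\left(W \right)} = 10 \left(W + W\right) = 10 \cdot 2 W = 20 W$)
$m + f{\left(17 \right)} = 17204 + 20 \cdot 17 = 17204 + 340 = 17544$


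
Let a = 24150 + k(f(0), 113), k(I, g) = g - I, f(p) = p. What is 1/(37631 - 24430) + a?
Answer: 320295864/13201 ≈ 24263.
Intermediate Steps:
a = 24263 (a = 24150 + (113 - 1*0) = 24150 + (113 + 0) = 24150 + 113 = 24263)
1/(37631 - 24430) + a = 1/(37631 - 24430) + 24263 = 1/13201 + 24263 = 320295864/13201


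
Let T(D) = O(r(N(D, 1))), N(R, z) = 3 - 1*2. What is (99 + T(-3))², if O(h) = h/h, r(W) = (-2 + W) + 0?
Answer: 10000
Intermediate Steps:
N(R, z) = 1 (N(R, z) = 3 - 2 = 1)
r(W) = -2 + W
O(h) = 1
T(D) = 1
(99 + T(-3))² = (99 + 1)² = 100² = 10000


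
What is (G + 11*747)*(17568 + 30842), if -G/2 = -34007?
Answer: 3690342710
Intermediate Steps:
G = 68014 (G = -2*(-34007) = 68014)
(G + 11*747)*(17568 + 30842) = (68014 + 11*747)*(17568 + 30842) = (68014 + 8217)*48410 = 76231*48410 = 3690342710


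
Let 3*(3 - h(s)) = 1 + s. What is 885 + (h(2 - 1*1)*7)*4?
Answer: 2851/3 ≈ 950.33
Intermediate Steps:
h(s) = 8/3 - s/3 (h(s) = 3 - (1 + s)/3 = 3 + (-⅓ - s/3) = 8/3 - s/3)
885 + (h(2 - 1*1)*7)*4 = 885 + ((8/3 - (2 - 1*1)/3)*7)*4 = 885 + ((8/3 - (2 - 1)/3)*7)*4 = 885 + ((8/3 - ⅓*1)*7)*4 = 885 + ((8/3 - ⅓)*7)*4 = 885 + ((7/3)*7)*4 = 885 + (49/3)*4 = 885 + 196/3 = 2851/3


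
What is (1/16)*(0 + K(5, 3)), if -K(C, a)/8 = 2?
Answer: -1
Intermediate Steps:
K(C, a) = -16 (K(C, a) = -8*2 = -16)
(1/16)*(0 + K(5, 3)) = (1/16)*(0 - 16) = (1*(1/16))*(-16) = (1/16)*(-16) = -1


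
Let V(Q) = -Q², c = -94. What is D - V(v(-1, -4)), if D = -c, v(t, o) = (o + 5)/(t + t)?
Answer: 377/4 ≈ 94.250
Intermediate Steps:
v(t, o) = (5 + o)/(2*t) (v(t, o) = (5 + o)/((2*t)) = (5 + o)*(1/(2*t)) = (5 + o)/(2*t))
D = 94 (D = -1*(-94) = 94)
D - V(v(-1, -4)) = 94 - (-1)*((½)*(5 - 4)/(-1))² = 94 - (-1)*((½)*(-1)*1)² = 94 - (-1)*(-½)² = 94 - (-1)/4 = 94 - 1*(-¼) = 94 + ¼ = 377/4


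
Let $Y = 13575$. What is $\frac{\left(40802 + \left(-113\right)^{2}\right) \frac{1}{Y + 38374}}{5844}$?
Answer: $\frac{17857}{101196652} \approx 0.00017646$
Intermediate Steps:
$\frac{\left(40802 + \left(-113\right)^{2}\right) \frac{1}{Y + 38374}}{5844} = \frac{\left(40802 + \left(-113\right)^{2}\right) \frac{1}{13575 + 38374}}{5844} = \frac{40802 + 12769}{51949} \cdot \frac{1}{5844} = 53571 \cdot \frac{1}{51949} \cdot \frac{1}{5844} = \frac{53571}{51949} \cdot \frac{1}{5844} = \frac{17857}{101196652}$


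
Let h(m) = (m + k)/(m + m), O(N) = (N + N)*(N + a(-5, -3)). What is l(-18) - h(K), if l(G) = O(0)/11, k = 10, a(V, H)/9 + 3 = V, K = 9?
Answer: -19/18 ≈ -1.0556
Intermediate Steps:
a(V, H) = -27 + 9*V
O(N) = 2*N*(-72 + N) (O(N) = (N + N)*(N + (-27 + 9*(-5))) = (2*N)*(N + (-27 - 45)) = (2*N)*(N - 72) = (2*N)*(-72 + N) = 2*N*(-72 + N))
h(m) = (10 + m)/(2*m) (h(m) = (m + 10)/(m + m) = (10 + m)/((2*m)) = (10 + m)*(1/(2*m)) = (10 + m)/(2*m))
l(G) = 0 (l(G) = (2*0*(-72 + 0))/11 = (2*0*(-72))*(1/11) = 0*(1/11) = 0)
l(-18) - h(K) = 0 - (10 + 9)/(2*9) = 0 - 19/(2*9) = 0 - 1*19/18 = 0 - 19/18 = -19/18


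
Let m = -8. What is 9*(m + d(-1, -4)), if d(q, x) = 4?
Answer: -36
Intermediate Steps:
9*(m + d(-1, -4)) = 9*(-8 + 4) = 9*(-4) = -36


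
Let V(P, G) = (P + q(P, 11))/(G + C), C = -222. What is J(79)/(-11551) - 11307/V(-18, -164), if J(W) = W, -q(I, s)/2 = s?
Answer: -25207182881/231020 ≈ -1.0911e+5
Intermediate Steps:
q(I, s) = -2*s
V(P, G) = (-22 + P)/(-222 + G) (V(P, G) = (P - 2*11)/(G - 222) = (P - 22)/(-222 + G) = (-22 + P)/(-222 + G))
J(79)/(-11551) - 11307/V(-18, -164) = 79/(-11551) - 11307*(-222 - 164)/(-22 - 18) = 79*(-1/11551) - 11307/(-40/(-386)) = -79/11551 - 11307/((-1/386*(-40))) = -79/11551 - 11307/20/193 = -79/11551 - 11307*193/20 = -79/11551 - 2182251/20 = -25207182881/231020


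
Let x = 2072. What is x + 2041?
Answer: 4113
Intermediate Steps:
x + 2041 = 2072 + 2041 = 4113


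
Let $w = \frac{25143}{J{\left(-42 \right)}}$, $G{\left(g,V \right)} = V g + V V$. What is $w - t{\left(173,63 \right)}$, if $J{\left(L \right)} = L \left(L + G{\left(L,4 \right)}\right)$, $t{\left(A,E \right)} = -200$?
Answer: $\frac{551581}{2716} \approx 203.09$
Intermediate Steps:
$G{\left(g,V \right)} = V^{2} + V g$ ($G{\left(g,V \right)} = V g + V^{2} = V^{2} + V g$)
$J{\left(L \right)} = L \left(16 + 5 L\right)$ ($J{\left(L \right)} = L \left(L + 4 \left(4 + L\right)\right) = L \left(L + \left(16 + 4 L\right)\right) = L \left(16 + 5 L\right)$)
$w = \frac{8381}{2716}$ ($w = \frac{25143}{\left(-42\right) \left(16 + 5 \left(-42\right)\right)} = \frac{25143}{\left(-42\right) \left(16 - 210\right)} = \frac{25143}{\left(-42\right) \left(-194\right)} = \frac{25143}{8148} = 25143 \cdot \frac{1}{8148} = \frac{8381}{2716} \approx 3.0858$)
$w - t{\left(173,63 \right)} = \frac{8381}{2716} - -200 = \frac{8381}{2716} + 200 = \frac{551581}{2716}$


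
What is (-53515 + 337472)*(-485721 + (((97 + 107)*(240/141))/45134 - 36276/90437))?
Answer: -13229933026406411509389/95921913613 ≈ -1.3792e+11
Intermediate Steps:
(-53515 + 337472)*(-485721 + (((97 + 107)*(240/141))/45134 - 36276/90437)) = 283957*(-485721 + ((204*(240*(1/141)))*(1/45134) - 36276*1/90437)) = 283957*(-485721 + ((204*(80/47))*(1/45134) - 36276/90437)) = 283957*(-485721 + ((16320/47)*(1/45134) - 36276/90437)) = 283957*(-485721 + (8160/1060649 - 36276/90437)) = 283957*(-485721 - 37738137204/95921913613) = 283957*(-46591325540157177/95921913613) = -13229933026406411509389/95921913613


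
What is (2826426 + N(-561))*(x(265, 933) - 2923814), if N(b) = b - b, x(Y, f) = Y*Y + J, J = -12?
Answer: -8065492060026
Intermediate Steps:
x(Y, f) = -12 + Y**2 (x(Y, f) = Y*Y - 12 = Y**2 - 12 = -12 + Y**2)
N(b) = 0
(2826426 + N(-561))*(x(265, 933) - 2923814) = (2826426 + 0)*((-12 + 265**2) - 2923814) = 2826426*((-12 + 70225) - 2923814) = 2826426*(70213 - 2923814) = 2826426*(-2853601) = -8065492060026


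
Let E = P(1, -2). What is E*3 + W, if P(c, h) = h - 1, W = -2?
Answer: -11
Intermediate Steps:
P(c, h) = -1 + h
E = -3 (E = -1 - 2 = -3)
E*3 + W = -3*3 - 2 = -9 - 2 = -11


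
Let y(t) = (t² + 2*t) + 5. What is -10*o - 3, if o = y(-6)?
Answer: -293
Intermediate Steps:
y(t) = 5 + t² + 2*t
o = 29 (o = 5 + (-6)² + 2*(-6) = 5 + 36 - 12 = 29)
-10*o - 3 = -10*29 - 3 = -290 - 3 = -293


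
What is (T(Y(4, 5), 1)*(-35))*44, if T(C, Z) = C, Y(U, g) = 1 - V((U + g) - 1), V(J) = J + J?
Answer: 23100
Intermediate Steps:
V(J) = 2*J
Y(U, g) = 3 - 2*U - 2*g (Y(U, g) = 1 - 2*((U + g) - 1) = 1 - 2*(-1 + U + g) = 1 - (-2 + 2*U + 2*g) = 1 + (2 - 2*U - 2*g) = 3 - 2*U - 2*g)
(T(Y(4, 5), 1)*(-35))*44 = ((3 - 2*4 - 2*5)*(-35))*44 = ((3 - 8 - 10)*(-35))*44 = -15*(-35)*44 = 525*44 = 23100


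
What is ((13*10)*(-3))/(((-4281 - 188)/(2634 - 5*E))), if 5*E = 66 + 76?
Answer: 971880/4469 ≈ 217.47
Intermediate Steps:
E = 142/5 (E = (66 + 76)/5 = (⅕)*142 = 142/5 ≈ 28.400)
((13*10)*(-3))/(((-4281 - 188)/(2634 - 5*E))) = ((13*10)*(-3))/(((-4281 - 188)/(2634 - 5*142/5))) = (130*(-3))/((-4469/(2634 - 142))) = -390/((-4469/2492)) = -390/((-4469*1/2492)) = -390/(-4469/2492) = -390*(-2492/4469) = 971880/4469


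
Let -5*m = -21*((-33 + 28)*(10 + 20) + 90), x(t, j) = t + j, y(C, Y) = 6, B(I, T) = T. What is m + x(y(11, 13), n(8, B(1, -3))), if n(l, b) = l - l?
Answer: -246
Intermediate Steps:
n(l, b) = 0
x(t, j) = j + t
m = -252 (m = -(-21)*((-33 + 28)*(10 + 20) + 90)/5 = -(-21)*(-5*30 + 90)/5 = -(-21)*(-150 + 90)/5 = -(-21)*(-60)/5 = -1/5*1260 = -252)
m + x(y(11, 13), n(8, B(1, -3))) = -252 + (0 + 6) = -252 + 6 = -246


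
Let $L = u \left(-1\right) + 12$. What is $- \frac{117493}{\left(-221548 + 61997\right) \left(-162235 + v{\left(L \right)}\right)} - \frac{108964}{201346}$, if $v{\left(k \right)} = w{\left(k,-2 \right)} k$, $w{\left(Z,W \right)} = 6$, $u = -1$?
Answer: $- \frac{1409587103897163}{2604643216344211} \approx -0.54118$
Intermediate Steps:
$L = 13$ ($L = \left(-1\right) \left(-1\right) + 12 = 1 + 12 = 13$)
$v{\left(k \right)} = 6 k$
$- \frac{117493}{\left(-221548 + 61997\right) \left(-162235 + v{\left(L \right)}\right)} - \frac{108964}{201346} = - \frac{117493}{\left(-221548 + 61997\right) \left(-162235 + 6 \cdot 13\right)} - \frac{108964}{201346} = - \frac{117493}{\left(-159551\right) \left(-162235 + 78\right)} - \frac{54482}{100673} = - \frac{117493}{\left(-159551\right) \left(-162157\right)} - \frac{54482}{100673} = - \frac{117493}{25872311507} - \frac{54482}{100673} = - \frac{1409587103897163}{2604643216344211}$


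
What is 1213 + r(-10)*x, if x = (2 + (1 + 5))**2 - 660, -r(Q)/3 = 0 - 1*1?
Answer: -575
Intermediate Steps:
r(Q) = 3 (r(Q) = -3*(0 - 1*1) = -3*(0 - 1) = -3*(-1) = 3)
x = -596 (x = (2 + 6)**2 - 660 = 8**2 - 660 = 64 - 660 = -596)
1213 + r(-10)*x = 1213 + 3*(-596) = 1213 - 1788 = -575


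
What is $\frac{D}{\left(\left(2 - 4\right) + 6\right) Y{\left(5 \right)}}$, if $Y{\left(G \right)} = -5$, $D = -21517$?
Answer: $\frac{21517}{20} \approx 1075.8$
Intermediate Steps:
$\frac{D}{\left(\left(2 - 4\right) + 6\right) Y{\left(5 \right)}} = \frac{1}{\left(\left(2 - 4\right) + 6\right) \left(-5\right)} \left(-21517\right) = \frac{1}{\left(-2 + 6\right) \left(-5\right)} \left(-21517\right) = \frac{1}{4 \left(-5\right)} \left(-21517\right) = \frac{1}{-20} \left(-21517\right) = \left(- \frac{1}{20}\right) \left(-21517\right) = \frac{21517}{20}$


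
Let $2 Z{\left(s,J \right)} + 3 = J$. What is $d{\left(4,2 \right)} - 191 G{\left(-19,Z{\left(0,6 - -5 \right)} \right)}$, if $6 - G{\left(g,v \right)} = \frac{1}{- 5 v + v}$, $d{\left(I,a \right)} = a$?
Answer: $- \frac{18495}{16} \approx -1155.9$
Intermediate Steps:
$Z{\left(s,J \right)} = - \frac{3}{2} + \frac{J}{2}$
$G{\left(g,v \right)} = 6 + \frac{1}{4 v}$ ($G{\left(g,v \right)} = 6 - \frac{1}{- 5 v + v} = 6 - \frac{1}{\left(-4\right) v} = 6 - - \frac{1}{4 v} = 6 + \frac{1}{4 v}$)
$d{\left(4,2 \right)} - 191 G{\left(-19,Z{\left(0,6 - -5 \right)} \right)} = 2 - 191 \left(6 + \frac{1}{4 \left(- \frac{3}{2} + \frac{6 - -5}{2}\right)}\right) = 2 - 191 \left(6 + \frac{1}{4 \left(- \frac{3}{2} + \frac{6 + 5}{2}\right)}\right) = 2 - 191 \left(6 + \frac{1}{4 \left(- \frac{3}{2} + \frac{1}{2} \cdot 11\right)}\right) = 2 - 191 \left(6 + \frac{1}{4 \left(- \frac{3}{2} + \frac{11}{2}\right)}\right) = 2 - 191 \left(6 + \frac{1}{4 \cdot 4}\right) = 2 - 191 \left(6 + \frac{1}{4} \cdot \frac{1}{4}\right) = 2 - 191 \left(6 + \frac{1}{16}\right) = 2 - \frac{18527}{16} = - \frac{18495}{16}$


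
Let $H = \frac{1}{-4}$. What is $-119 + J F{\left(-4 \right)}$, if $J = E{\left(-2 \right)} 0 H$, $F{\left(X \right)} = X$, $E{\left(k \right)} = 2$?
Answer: $-119$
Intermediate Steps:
$H = - \frac{1}{4} \approx -0.25$
$J = 0$ ($J = 2 \cdot 0 \left(- \frac{1}{4}\right) = 0 \left(- \frac{1}{4}\right) = 0$)
$-119 + J F{\left(-4 \right)} = -119 + 0 \left(-4\right) = -119 + 0 = -119$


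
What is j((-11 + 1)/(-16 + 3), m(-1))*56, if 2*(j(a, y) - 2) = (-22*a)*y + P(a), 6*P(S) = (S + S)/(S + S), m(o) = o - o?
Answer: 350/3 ≈ 116.67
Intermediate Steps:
m(o) = 0
P(S) = 1/6 (P(S) = ((S + S)/(S + S))/6 = ((2*S)/((2*S)))/6 = ((2*S)*(1/(2*S)))/6 = (1/6)*1 = 1/6)
j(a, y) = 25/12 - 11*a*y (j(a, y) = 2 + ((-22*a)*y + 1/6)/2 = 2 + (-22*a*y + 1/6)/2 = 2 + (1/6 - 22*a*y)/2 = 2 + (1/12 - 11*a*y) = 25/12 - 11*a*y)
j((-11 + 1)/(-16 + 3), m(-1))*56 = (25/12 - 11*(-11 + 1)/(-16 + 3)*0)*56 = (25/12 - 11*(-10/(-13))*0)*56 = (25/12 - 11*(-10*(-1/13))*0)*56 = (25/12 - 11*10/13*0)*56 = (25/12 + 0)*56 = (25/12)*56 = 350/3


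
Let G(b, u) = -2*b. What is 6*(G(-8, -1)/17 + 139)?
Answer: 14274/17 ≈ 839.65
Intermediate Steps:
6*(G(-8, -1)/17 + 139) = 6*(-2*(-8)/17 + 139) = 6*(16*(1/17) + 139) = 6*(16/17 + 139) = 6*(2379/17) = 14274/17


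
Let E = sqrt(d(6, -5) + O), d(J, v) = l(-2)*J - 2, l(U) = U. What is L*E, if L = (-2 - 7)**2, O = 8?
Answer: 81*I*sqrt(6) ≈ 198.41*I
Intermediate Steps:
d(J, v) = -2 - 2*J (d(J, v) = -2*J - 2 = -2 - 2*J)
E = I*sqrt(6) (E = sqrt((-2 - 2*6) + 8) = sqrt((-2 - 12) + 8) = sqrt(-14 + 8) = sqrt(-6) = I*sqrt(6) ≈ 2.4495*I)
L = 81 (L = (-9)**2 = 81)
L*E = 81*(I*sqrt(6)) = 81*I*sqrt(6)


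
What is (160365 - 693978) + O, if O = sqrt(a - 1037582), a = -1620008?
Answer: -533613 + I*sqrt(2657590) ≈ -5.3361e+5 + 1630.2*I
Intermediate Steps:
O = I*sqrt(2657590) (O = sqrt(-1620008 - 1037582) = sqrt(-2657590) = I*sqrt(2657590) ≈ 1630.2*I)
(160365 - 693978) + O = (160365 - 693978) + I*sqrt(2657590) = -533613 + I*sqrt(2657590)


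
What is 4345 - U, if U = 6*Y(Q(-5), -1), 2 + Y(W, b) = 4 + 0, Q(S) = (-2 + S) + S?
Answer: 4333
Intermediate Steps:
Q(S) = -2 + 2*S
Y(W, b) = 2 (Y(W, b) = -2 + (4 + 0) = -2 + 4 = 2)
U = 12 (U = 6*2 = 12)
4345 - U = 4345 - 1*12 = 4345 - 12 = 4333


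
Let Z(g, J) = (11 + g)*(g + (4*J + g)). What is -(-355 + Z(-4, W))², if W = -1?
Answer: -192721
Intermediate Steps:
Z(g, J) = (11 + g)*(2*g + 4*J) (Z(g, J) = (11 + g)*(g + (g + 4*J)) = (11 + g)*(2*g + 4*J))
-(-355 + Z(-4, W))² = -(-355 + (2*(-4)² + 22*(-4) + 44*(-1) + 4*(-1)*(-4)))² = -(-355 + (2*16 - 88 - 44 + 16))² = -(-355 + (32 - 88 - 44 + 16))² = -(-355 - 84)² = -1*(-439)² = -1*192721 = -192721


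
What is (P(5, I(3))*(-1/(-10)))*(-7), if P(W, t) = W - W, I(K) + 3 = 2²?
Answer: 0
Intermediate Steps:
I(K) = 1 (I(K) = -3 + 2² = -3 + 4 = 1)
P(W, t) = 0
(P(5, I(3))*(-1/(-10)))*(-7) = (0*(-1/(-10)))*(-7) = (0*(-1*(-⅒)))*(-7) = (0*(⅒))*(-7) = 0*(-7) = 0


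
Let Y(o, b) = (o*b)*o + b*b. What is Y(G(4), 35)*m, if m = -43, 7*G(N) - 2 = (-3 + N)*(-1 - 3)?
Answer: -369585/7 ≈ -52798.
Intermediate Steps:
G(N) = 2 - 4*N/7 (G(N) = 2/7 + ((-3 + N)*(-1 - 3))/7 = 2/7 + ((-3 + N)*(-4))/7 = 2/7 + (12 - 4*N)/7 = 2/7 + (12/7 - 4*N/7) = 2 - 4*N/7)
Y(o, b) = b² + b*o² (Y(o, b) = (b*o)*o + b² = b*o² + b² = b² + b*o²)
Y(G(4), 35)*m = (35*(35 + (2 - 4/7*4)²))*(-43) = (35*(35 + (2 - 16/7)²))*(-43) = (35*(35 + (-2/7)²))*(-43) = (35*(35 + 4/49))*(-43) = (35*(1719/49))*(-43) = (8595/7)*(-43) = -369585/7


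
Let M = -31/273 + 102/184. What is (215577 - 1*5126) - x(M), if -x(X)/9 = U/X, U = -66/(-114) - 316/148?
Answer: 1637674531627/7782913 ≈ 2.1042e+5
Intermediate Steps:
M = 11071/25116 (M = -31*1/273 + 102*(1/184) = -31/273 + 51/92 = 11071/25116 ≈ 0.44079)
U = -1094/703 (U = -66*(-1/114) - 316*1/148 = 11/19 - 79/37 = -1094/703 ≈ -1.5562)
x(X) = 9846/(703*X) (x(X) = -(-9846)/(703*X) = 9846/(703*X))
(215577 - 1*5126) - x(M) = (215577 - 1*5126) - 9846/(703*11071/25116) = (215577 - 5126) - 9846*25116/(703*11071) = 210451 - 1*247292136/7782913 = 210451 - 247292136/7782913 = 1637674531627/7782913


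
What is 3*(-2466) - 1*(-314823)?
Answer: 307425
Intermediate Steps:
3*(-2466) - 1*(-314823) = -7398 + 314823 = 307425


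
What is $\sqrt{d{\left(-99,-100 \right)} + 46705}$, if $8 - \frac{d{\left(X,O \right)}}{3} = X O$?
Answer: $\sqrt{17029} \approx 130.5$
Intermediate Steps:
$d{\left(X,O \right)} = 24 - 3 O X$ ($d{\left(X,O \right)} = 24 - 3 X O = 24 - 3 O X$)
$\sqrt{d{\left(-99,-100 \right)} + 46705} = \sqrt{\left(24 - \left(-300\right) \left(-99\right)\right) + 46705} = \sqrt{\left(24 - 29700\right) + 46705} = \sqrt{-29676 + 46705} = \sqrt{17029}$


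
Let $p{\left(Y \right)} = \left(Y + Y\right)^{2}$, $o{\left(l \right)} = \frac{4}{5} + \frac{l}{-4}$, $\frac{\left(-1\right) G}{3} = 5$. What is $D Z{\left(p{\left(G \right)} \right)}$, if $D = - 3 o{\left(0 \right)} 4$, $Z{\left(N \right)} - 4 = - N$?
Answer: $\frac{43008}{5} \approx 8601.6$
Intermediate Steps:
$G = -15$ ($G = \left(-3\right) 5 = -15$)
$o{\left(l \right)} = \frac{4}{5} - \frac{l}{4}$ ($o{\left(l \right)} = 4 \cdot \frac{1}{5} + l \left(- \frac{1}{4}\right) = \frac{4}{5} - \frac{l}{4}$)
$p{\left(Y \right)} = 4 Y^{2}$ ($p{\left(Y \right)} = \left(2 Y\right)^{2} = 4 Y^{2}$)
$Z{\left(N \right)} = 4 - N$
$D = - \frac{48}{5}$ ($D = - 3 \left(\frac{4}{5} - 0\right) 4 = - 3 \left(\frac{4}{5} + 0\right) 4 = \left(-3\right) \frac{4}{5} \cdot 4 = \left(- \frac{12}{5}\right) 4 = - \frac{48}{5} \approx -9.6$)
$D Z{\left(p{\left(G \right)} \right)} = - \frac{48 \left(4 - 4 \left(-15\right)^{2}\right)}{5} = - \frac{48 \left(4 - 4 \cdot 225\right)}{5} = - \frac{48 \left(4 - 900\right)}{5} = \left(- \frac{48}{5}\right) \left(-896\right) = \frac{43008}{5}$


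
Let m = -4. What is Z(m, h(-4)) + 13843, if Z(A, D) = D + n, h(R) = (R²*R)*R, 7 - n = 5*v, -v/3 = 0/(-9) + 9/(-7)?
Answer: 98607/7 ≈ 14087.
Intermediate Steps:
v = 27/7 (v = -3*(0/(-9) + 9/(-7)) = -3*(0*(-⅑) + 9*(-⅐)) = -3*(0 - 9/7) = -3*(-9/7) = 27/7 ≈ 3.8571)
n = -86/7 (n = 7 - 5*27/7 = 7 - 1*135/7 = 7 - 135/7 = -86/7 ≈ -12.286)
h(R) = R⁴ (h(R) = R³*R = R⁴)
Z(A, D) = -86/7 + D (Z(A, D) = D - 86/7 = -86/7 + D)
Z(m, h(-4)) + 13843 = (-86/7 + (-4)⁴) + 13843 = (-86/7 + 256) + 13843 = 1706/7 + 13843 = 98607/7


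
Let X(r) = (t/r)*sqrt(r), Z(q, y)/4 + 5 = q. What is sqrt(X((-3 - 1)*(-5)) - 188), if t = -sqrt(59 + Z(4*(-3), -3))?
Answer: sqrt(-18800 - 30*I*sqrt(5))/10 ≈ 0.024462 - 13.711*I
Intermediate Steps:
Z(q, y) = -20 + 4*q
t = -3*I (t = -sqrt(59 + (-20 + 4*(4*(-3)))) = -sqrt(59 + (-20 + 4*(-12))) = -sqrt(59 + (-20 - 48)) = -sqrt(59 - 68) = -sqrt(-9) = -3*I ≈ -3.0*I)
X(r) = -3*I/sqrt(r) (X(r) = ((-3*I)/r)*sqrt(r) = (-3*I/r)*sqrt(r) = -3*I/sqrt(r))
sqrt(X((-3 - 1)*(-5)) - 188) = sqrt(-3*I/sqrt((-3 - 1)*(-5)) - 188) = sqrt(-3*I/sqrt(-4*(-5)) - 188) = sqrt(-3*I/sqrt(20) - 188) = sqrt(-3*I*sqrt(5)/10 - 188) = sqrt(-188 - 3*I*sqrt(5)/10)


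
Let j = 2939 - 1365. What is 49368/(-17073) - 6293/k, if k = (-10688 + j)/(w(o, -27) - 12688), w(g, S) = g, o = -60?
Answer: -50109722/5691 ≈ -8805.1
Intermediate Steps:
j = 1574
k = 4557/6374 (k = (-10688 + 1574)/(-60 - 12688) = -9114/(-12748) = -9114*(-1/12748) = 4557/6374 ≈ 0.71494)
49368/(-17073) - 6293/k = 49368/(-17073) - 6293/4557/6374 = 49368*(-1/17073) - 6293*6374/4557 = -16456/5691 - 184846/21 = -50109722/5691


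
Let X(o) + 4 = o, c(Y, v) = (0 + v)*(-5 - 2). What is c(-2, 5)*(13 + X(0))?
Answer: -315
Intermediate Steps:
c(Y, v) = -7*v (c(Y, v) = v*(-7) = -7*v)
X(o) = -4 + o
c(-2, 5)*(13 + X(0)) = (-7*5)*(13 + (-4 + 0)) = -35*(13 - 4) = -35*9 = -315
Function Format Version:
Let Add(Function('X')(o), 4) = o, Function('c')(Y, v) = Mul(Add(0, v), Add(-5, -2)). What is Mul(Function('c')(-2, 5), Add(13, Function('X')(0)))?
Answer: -315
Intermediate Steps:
Function('c')(Y, v) = Mul(-7, v) (Function('c')(Y, v) = Mul(v, -7) = Mul(-7, v))
Function('X')(o) = Add(-4, o)
Mul(Function('c')(-2, 5), Add(13, Function('X')(0))) = Mul(Mul(-7, 5), Add(13, Add(-4, 0))) = Mul(-35, Add(13, -4)) = Mul(-35, 9) = -315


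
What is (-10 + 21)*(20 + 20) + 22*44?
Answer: 1408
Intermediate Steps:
(-10 + 21)*(20 + 20) + 22*44 = 11*40 + 968 = 440 + 968 = 1408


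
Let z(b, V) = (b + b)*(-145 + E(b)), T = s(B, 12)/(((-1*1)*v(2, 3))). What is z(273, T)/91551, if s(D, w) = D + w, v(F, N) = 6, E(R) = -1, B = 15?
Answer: -26572/30517 ≈ -0.87073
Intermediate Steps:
T = -9/2 (T = (15 + 12)/((-1*1*6)) = 27/((-1*6)) = 27/(-6) = 27*(-⅙) = -9/2 ≈ -4.5000)
z(b, V) = -292*b (z(b, V) = (b + b)*(-145 - 1) = (2*b)*(-146) = -292*b)
z(273, T)/91551 = -292*273/91551 = -79716*1/91551 = -26572/30517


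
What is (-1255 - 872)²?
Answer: 4524129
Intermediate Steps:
(-1255 - 872)² = (-2127)² = 4524129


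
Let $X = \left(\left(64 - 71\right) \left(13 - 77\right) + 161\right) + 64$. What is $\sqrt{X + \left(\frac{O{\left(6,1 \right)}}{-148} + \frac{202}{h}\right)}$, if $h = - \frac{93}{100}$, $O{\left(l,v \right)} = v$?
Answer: $\frac{\sqrt{21587041239}}{6882} \approx 21.349$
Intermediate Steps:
$h = - \frac{93}{100}$ ($h = \left(-93\right) \frac{1}{100} = - \frac{93}{100} \approx -0.93$)
$X = 673$ ($X = \left(\left(-7\right) \left(-64\right) + 161\right) + 64 = \left(448 + 161\right) + 64 = 609 + 64 = 673$)
$\sqrt{X + \left(\frac{O{\left(6,1 \right)}}{-148} + \frac{202}{h}\right)} = \sqrt{673 + \left(1 \frac{1}{-148} + \frac{202}{- \frac{93}{100}}\right)} = \sqrt{673 + \left(1 \left(- \frac{1}{148}\right) + 202 \left(- \frac{100}{93}\right)\right)} = \sqrt{673 - \frac{2989693}{13764}} = \sqrt{\frac{6273479}{13764}} = \frac{\sqrt{21587041239}}{6882}$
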